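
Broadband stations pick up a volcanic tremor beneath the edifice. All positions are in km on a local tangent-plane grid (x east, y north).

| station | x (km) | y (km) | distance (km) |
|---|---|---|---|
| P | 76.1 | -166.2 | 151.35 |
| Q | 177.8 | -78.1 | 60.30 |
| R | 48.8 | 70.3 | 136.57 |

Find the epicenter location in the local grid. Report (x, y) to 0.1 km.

(141.7, -29.8)

Circle about each station: (x − 76.1)² + (y + 166.2)² = 151.35²; (x − 177.8)² + (y + 78.1)² = 60.30²; (x − 48.8)² + (y − 70.3)² = 136.57².
Subtracting the P equation from the Q and R equations removes the quadratic terms:
203.4 x + 176.2 y = 23569.53
-54.6 x + 473.0 y = -21834.66
Solving the 2×2 system: x ≈ 141.7, y ≈ -29.8 km.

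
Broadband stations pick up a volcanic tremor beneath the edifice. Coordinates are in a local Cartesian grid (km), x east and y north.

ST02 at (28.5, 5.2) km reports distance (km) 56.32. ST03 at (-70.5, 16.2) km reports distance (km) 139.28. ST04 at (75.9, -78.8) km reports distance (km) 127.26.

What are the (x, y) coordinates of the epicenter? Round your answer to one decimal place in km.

Circle about each station: (x − 28.5)² + (y − 5.2)² = 56.32²; (x + 70.5)² + (y − 16.2)² = 139.28²; (x − 75.9)² + (y + 78.8)² = 127.26².
Subtracting pairs of circle equations eliminates x²+y² and gives linear equations (the radical axes):
-198.0 x + 22.0 y = -11833.58
94.8 x − 168.0 y = -1892.21
Solving the 2×2 system: x ≈ 65.1, y ≈ 48.0 km.
Check against ST02 (with the unrounded x, y): √((x − 28.5)²+(y − 5.2)²) = 56.31 ≈ 56.32 km. ✓

x ≈ 65.1 km, y ≈ 48.0 km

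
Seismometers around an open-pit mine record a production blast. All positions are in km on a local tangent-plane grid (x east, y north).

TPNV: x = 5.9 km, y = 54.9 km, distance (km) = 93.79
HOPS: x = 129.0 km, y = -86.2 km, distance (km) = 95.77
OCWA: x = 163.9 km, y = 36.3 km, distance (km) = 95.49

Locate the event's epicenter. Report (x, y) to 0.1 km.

Circle about each station: (x − 5.9)² + (y − 54.9)² = 93.79²; (x − 129.0)² + (y + 86.2)² = 95.77²; (x − 163.9)² + (y − 36.3)² = 95.49².
Subtracting the TPNV equation from the HOPS and OCWA equations removes the quadratic terms:
246.2 x − 282.2 y = 20647.29
316.0 x − 37.2 y = 24810.30
Solving the 2×2 system: x ≈ 77.9, y ≈ -5.2 km.
Check against TPNV (with the unrounded x, y): √((x − 5.9)²+(y − 54.9)²) = 93.79 ≈ 93.79 km. ✓

77.9 km east, -5.2 km north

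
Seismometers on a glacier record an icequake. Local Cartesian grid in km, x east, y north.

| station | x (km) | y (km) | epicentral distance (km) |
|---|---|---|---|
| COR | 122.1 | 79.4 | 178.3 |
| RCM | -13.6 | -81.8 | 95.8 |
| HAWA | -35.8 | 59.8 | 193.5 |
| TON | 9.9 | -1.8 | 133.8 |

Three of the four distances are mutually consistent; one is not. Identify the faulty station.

TON

Solve using three stations at a time. Using COR, RCM, HAWA (subtract circle equations pairwise → linear system) gives (x, y) ≈ (81.4, -94.2).
Distances from that point to each station vs reported:
  COR: calculated 178.3 vs reported 178.3 → residual 0.0 km
  RCM: calculated 95.8 vs reported 95.8 → residual 0.0 km
  HAWA: calculated 193.5 vs reported 193.5 → residual 0.0 km
  TON: calculated 116.8 vs reported 133.8 → residual 17.0 km
COR, RCM, HAWA are mutually consistent (residuals ≈ 0); TON is off by 17.0 km.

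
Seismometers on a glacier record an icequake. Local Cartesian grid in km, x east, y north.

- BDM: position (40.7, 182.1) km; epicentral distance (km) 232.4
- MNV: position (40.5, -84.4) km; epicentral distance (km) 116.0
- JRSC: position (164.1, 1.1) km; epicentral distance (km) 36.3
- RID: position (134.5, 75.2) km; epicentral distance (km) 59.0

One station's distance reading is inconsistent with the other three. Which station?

Solve using three stations at a time. Using BDM, MNV, JRSC (subtract circle equations pairwise → linear system) gives (x, y) ≈ (141.5, -27.3).
Distances from that point to each station vs reported:
  BDM: calculated 232.4 vs reported 232.4 → residual 0.0 km
  MNV: calculated 116.0 vs reported 116.0 → residual 0.0 km
  JRSC: calculated 36.3 vs reported 36.3 → residual 0.0 km
  RID: calculated 102.7 vs reported 59.0 → residual 43.7 km
BDM, MNV, JRSC are mutually consistent (residuals ≈ 0); RID is off by 43.7 km.

RID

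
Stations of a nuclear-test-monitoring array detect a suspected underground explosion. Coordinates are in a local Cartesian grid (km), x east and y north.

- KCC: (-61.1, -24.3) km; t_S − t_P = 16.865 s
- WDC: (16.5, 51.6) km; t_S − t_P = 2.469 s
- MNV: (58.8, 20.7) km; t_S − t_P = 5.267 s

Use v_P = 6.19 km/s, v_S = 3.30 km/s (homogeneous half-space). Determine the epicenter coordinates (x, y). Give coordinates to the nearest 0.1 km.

(33.6, 48.1)

Distance from S−P lag: d = Δt · v_P v_S / (v_P − v_S) = Δt · (6.19·3.30)/(6.19−3.30) ≈ 7.0682·Δt.
So d_KCC = 119.20, d_WDC = 17.45, d_MNV = 37.23 km.
Circle about each station: (x + 61.1)² + (y + 24.3)² = 119.20²; (x − 16.5)² + (y − 51.6)² = 17.45²; (x − 58.8)² + (y − 20.7)² = 37.23².
Subtracting the KCC equation from the WDC and MNV equations removes the quadratic terms:
155.2 x + 151.8 y = 12515.25
239.8 x + 90.0 y = 12384.80
Solving the 2×2 system: x ≈ 33.6, y ≈ 48.1 km.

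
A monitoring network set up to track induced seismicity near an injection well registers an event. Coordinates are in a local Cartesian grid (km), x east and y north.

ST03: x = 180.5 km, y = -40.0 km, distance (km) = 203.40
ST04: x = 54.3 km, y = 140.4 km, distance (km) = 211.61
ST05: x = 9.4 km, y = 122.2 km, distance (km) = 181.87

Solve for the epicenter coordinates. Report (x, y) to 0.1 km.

-22.2 km east, -56.9 km north

Circle about each station: (x − 180.5)² + (y + 40.0)² = 203.40²; (x − 54.3)² + (y − 140.4)² = 211.61²; (x − 9.4)² + (y − 122.2)² = 181.87².
Subtracting the ST03 equation from the ST04 and ST05 equations removes the quadratic terms:
-252.4 x + 360.8 y = -14926.83
-342.2 x + 324.4 y = -10864.19
Solving the 2×2 system: x ≈ -22.2, y ≈ -56.9 km.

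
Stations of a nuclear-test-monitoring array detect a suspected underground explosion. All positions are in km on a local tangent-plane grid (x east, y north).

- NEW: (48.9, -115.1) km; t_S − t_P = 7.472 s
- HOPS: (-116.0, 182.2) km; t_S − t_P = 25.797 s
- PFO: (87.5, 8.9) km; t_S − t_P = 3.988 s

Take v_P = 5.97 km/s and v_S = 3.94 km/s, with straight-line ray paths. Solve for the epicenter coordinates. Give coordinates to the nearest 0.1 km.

Distance from S−P lag: d = Δt · v_P v_S / (v_P − v_S) = Δt · (5.97·3.94)/(5.97−3.94) ≈ 11.5871·Δt.
So d_NEW = 86.58, d_HOPS = 298.91, d_PFO = 46.21 km.
Circle about each station: (x − 48.9)² + (y + 115.1)² = 86.58²; (x + 116.0)² + (y − 182.2)² = 298.91²; (x − 87.5)² + (y − 8.9)² = 46.21².
Subtracting the NEW equation from the HOPS and PFO equations removes the quadratic terms:
-329.8 x + 594.6 y = -50837.47
77.2 x + 248.0 y = -2543.03
Solving the 2×2 system: x ≈ 86.9, y ≈ -37.3 km.
Check against NEW (with the unrounded x, y): √((x − 48.9)²+(y + 115.1)²) = 86.58 ≈ 86.58 km. ✓

86.9 km east, -37.3 km north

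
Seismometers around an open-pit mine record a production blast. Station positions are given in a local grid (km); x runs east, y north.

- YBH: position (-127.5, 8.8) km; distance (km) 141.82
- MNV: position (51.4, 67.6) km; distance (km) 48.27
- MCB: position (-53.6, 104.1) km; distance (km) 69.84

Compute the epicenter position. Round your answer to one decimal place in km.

(3.3, 63.6)

Circle about each station: (x + 127.5)² + (y − 8.8)² = 141.82²; (x − 51.4)² + (y − 67.6)² = 48.27²; (x + 53.6)² + (y − 104.1)² = 69.84².
Subtracting pairs of circle equations eliminates x²+y² and gives linear equations (the radical axes):
357.8 x + 117.6 y = 8660.95
147.8 x + 190.6 y = 12611.37
Solving the 2×2 system: x ≈ 3.3, y ≈ 63.6 km.
Check against YBH (with the unrounded x, y): √((x + 127.5)²+(y − 8.8)²) = 141.82 ≈ 141.82 km. ✓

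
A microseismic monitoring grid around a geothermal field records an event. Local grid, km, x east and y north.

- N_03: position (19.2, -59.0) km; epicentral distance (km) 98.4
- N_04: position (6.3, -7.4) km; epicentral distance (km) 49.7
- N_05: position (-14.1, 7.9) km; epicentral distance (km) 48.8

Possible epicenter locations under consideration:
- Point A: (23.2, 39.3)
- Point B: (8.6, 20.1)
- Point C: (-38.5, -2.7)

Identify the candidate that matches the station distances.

Point A

For each candidate, compare |candidate − station| to the reported distance:
Point A: residuals N_03 0.0, N_04 0.0, N_05 0.0 → max 0.0 km
Point B: residuals N_03 18.6, N_04 22.1, N_05 23.0 → max 23.0 km
Point C: residuals N_03 17.8, N_04 4.7, N_05 22.2 → max 22.2 km
Only Point A has all residuals ≈ 0.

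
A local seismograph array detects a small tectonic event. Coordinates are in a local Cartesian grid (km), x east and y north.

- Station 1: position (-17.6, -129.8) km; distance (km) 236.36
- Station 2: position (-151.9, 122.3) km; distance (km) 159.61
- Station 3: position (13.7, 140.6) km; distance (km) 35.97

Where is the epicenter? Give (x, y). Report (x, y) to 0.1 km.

x ≈ 6.8 km, y ≈ 105.3 km

Circle about each station: (x + 17.6)² + (y + 129.8)² = 236.36²; (x + 151.9)² + (y − 122.3)² = 159.61²; (x − 13.7)² + (y − 140.6)² = 35.97².
Subtracting the Station 1 equation from the Station 2 and Station 3 equations removes the quadratic terms:
-268.6 x + 504.2 y = 51263.80
62.6 x + 540.8 y = 57370.46
Solving the 2×2 system: x ≈ 6.8, y ≈ 105.3 km.
Check against Station 1 (with the unrounded x, y): √((x + 17.6)²+(y + 129.8)²) = 236.36 ≈ 236.36 km. ✓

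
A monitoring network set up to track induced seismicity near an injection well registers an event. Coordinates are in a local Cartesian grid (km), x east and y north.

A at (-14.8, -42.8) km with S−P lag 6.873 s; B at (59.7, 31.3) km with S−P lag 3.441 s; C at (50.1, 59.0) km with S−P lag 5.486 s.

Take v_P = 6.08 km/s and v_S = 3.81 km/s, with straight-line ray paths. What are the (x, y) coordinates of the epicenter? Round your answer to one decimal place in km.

(36.9, 4.6)

Distance from S−P lag: d = Δt · v_P v_S / (v_P − v_S) = Δt · (6.08·3.81)/(6.08−3.81) ≈ 10.2048·Δt.
So d_A = 70.14, d_B = 35.11, d_C = 55.98 km.
Circle about each station: (x + 14.8)² + (y + 42.8)² = 70.14²; (x − 59.7)² + (y − 31.3)² = 35.11²; (x − 50.1)² + (y − 59.0)² = 55.98².
Subtracting pairs of circle equations eliminates x²+y² and gives linear equations (the radical axes):
149.0 x + 148.2 y = 6179.81
129.8 x + 203.6 y = 5725.99
Solving the 2×2 system: x ≈ 36.9, y ≈ 4.6 km.
Check against A (with the unrounded x, y): √((x + 14.8)²+(y + 42.8)²) = 70.14 ≈ 70.14 km. ✓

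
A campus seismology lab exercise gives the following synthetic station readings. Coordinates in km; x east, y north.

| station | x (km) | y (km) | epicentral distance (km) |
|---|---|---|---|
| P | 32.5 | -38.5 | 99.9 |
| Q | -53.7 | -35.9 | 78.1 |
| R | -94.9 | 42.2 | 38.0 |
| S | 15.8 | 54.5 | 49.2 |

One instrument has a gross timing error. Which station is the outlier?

Solve using three stations at a time. Using P, Q, S (subtract circle equations pairwise → linear system) gives (x, y) ≈ (-30.8, 38.8).
Distances from that point to each station vs reported:
  P: calculated 99.9 vs reported 99.9 → residual 0.0 km
  Q: calculated 78.1 vs reported 78.1 → residual 0.0 km
  R: calculated 64.2 vs reported 38.0 → residual 26.2 km
  S: calculated 49.2 vs reported 49.2 → residual 0.0 km
P, Q, S are mutually consistent (residuals ≈ 0); R is off by 26.2 km.

R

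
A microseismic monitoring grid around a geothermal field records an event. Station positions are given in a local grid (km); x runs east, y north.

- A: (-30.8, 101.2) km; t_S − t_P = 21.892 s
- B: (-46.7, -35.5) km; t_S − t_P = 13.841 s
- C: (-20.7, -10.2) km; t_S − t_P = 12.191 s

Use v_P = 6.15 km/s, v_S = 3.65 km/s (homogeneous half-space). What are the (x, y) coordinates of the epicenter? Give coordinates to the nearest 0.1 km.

Distance from S−P lag: d = Δt · v_P v_S / (v_P − v_S) = Δt · (6.15·3.65)/(6.15−3.65) ≈ 8.9790·Δt.
So d_A = 196.57, d_B = 124.28, d_C = 109.46 km.
Circle about each station: (x + 30.8)² + (y − 101.2)² = 196.57²; (x + 46.7)² + (y + 35.5)² = 124.28²; (x + 20.7)² + (y + 10.2)² = 109.46².
Subtracting pairs of circle equations eliminates x²+y² and gives linear equations (the radical axes):
-31.8 x − 273.4 y = 15445.31
20.2 x − 222.8 y = 16000.72
Solving the 2×2 system: x ≈ 74.0, y ≈ -65.1 km.
Check against A (with the unrounded x, y): √((x + 30.8)²+(y − 101.2)²) = 196.59 ≈ 196.57 km. ✓

x ≈ 74.0 km, y ≈ -65.1 km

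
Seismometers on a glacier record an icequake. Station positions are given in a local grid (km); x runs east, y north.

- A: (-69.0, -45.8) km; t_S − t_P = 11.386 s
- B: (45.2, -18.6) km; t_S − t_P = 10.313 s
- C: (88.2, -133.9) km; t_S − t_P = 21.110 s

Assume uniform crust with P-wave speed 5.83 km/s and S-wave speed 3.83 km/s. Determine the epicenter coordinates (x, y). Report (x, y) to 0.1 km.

Distance from S−P lag: d = Δt · v_P v_S / (v_P − v_S) = Δt · (5.83·3.83)/(5.83−3.83) ≈ 11.1645·Δt.
So d_A = 127.12, d_B = 115.14, d_C = 235.68 km.
Circle about each station: (x + 69.0)² + (y + 45.8)² = 127.12²; (x − 45.2)² + (y + 18.6)² = 115.14²; (x − 88.2)² + (y + 133.9)² = 235.68².
Subtracting the A equation from the B and C equations removes the quadratic terms:
228.4 x + 54.4 y = -1567.37
314.4 x − 176.2 y = -20535.76
Solving the 2×2 system: x ≈ -24.3, y ≈ 73.2 km.

-24.3 km east, 73.2 km north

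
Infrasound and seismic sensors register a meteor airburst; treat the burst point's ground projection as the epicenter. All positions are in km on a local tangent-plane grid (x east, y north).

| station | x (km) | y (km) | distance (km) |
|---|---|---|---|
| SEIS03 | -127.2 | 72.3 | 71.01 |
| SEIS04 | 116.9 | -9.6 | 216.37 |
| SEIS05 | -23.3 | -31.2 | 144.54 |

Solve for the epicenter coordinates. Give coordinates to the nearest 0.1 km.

Circle about each station: (x + 127.2)² + (y − 72.3)² = 71.01²; (x − 116.9)² + (y + 9.6)² = 216.37²; (x + 23.3)² + (y + 31.2)² = 144.54².
Subtracting pairs of circle equations eliminates x²+y² and gives linear equations (the radical axes):
488.2 x − 163.8 y = -49422.92
207.8 x − 207.0 y = -35740.19
Solving the 2×2 system: x ≈ -65.3, y ≈ 107.1 km.

(-65.3, 107.1)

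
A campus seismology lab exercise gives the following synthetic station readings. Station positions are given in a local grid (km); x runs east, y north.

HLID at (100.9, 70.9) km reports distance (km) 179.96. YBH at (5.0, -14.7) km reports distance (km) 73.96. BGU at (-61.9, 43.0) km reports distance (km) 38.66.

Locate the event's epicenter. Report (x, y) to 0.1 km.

Circle about each station: (x − 100.9)² + (y − 70.9)² = 179.96²; (x − 5.0)² + (y + 14.7)² = 73.96²; (x + 61.9)² + (y − 43.0)² = 38.66².
Subtracting the HLID equation from the YBH and BGU equations removes the quadratic terms:
-191.8 x − 171.2 y = 11948.99
-325.6 x − 55.8 y = 21364.00
Solving the 2×2 system: x ≈ -66.4, y ≈ 4.6 km.
Check against HLID (with the unrounded x, y): √((x − 100.9)²+(y − 70.9)²) = 179.96 ≈ 179.96 km. ✓

-66.4 km east, 4.6 km north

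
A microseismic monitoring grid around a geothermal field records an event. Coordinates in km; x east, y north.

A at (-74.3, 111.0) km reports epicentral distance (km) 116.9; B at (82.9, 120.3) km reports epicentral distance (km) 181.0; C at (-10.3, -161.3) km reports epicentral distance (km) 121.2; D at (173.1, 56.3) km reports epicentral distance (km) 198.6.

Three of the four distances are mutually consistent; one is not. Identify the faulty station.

A

Solve using three stations at a time. Using B, C, D (subtract circle equations pairwise → linear system) gives (x, y) ≈ (-0.4, -40.4).
Distances from that point to each station vs reported:
  A: calculated 168.5 vs reported 116.9 → residual 51.6 km
  B: calculated 181.0 vs reported 181.0 → residual 0.0 km
  C: calculated 121.3 vs reported 121.2 → residual 0.1 km
  D: calculated 198.6 vs reported 198.6 → residual 0.0 km
B, C, D are mutually consistent (residuals ≈ 0); A is off by 51.6 km.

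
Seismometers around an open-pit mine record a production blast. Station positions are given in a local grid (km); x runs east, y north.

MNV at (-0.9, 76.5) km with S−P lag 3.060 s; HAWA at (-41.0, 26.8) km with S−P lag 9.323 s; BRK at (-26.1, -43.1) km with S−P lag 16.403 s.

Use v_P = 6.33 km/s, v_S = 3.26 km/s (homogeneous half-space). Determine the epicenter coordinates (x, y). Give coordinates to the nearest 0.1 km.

Distance from S−P lag: d = Δt · v_P v_S / (v_P − v_S) = Δt · (6.33·3.26)/(6.33−3.26) ≈ 6.7218·Δt.
So d_MNV = 20.57, d_HAWA = 62.67, d_BRK = 110.26 km.
Circle about each station: (x + 0.9)² + (y − 76.5)² = 20.57²; (x + 41.0)² + (y − 26.8)² = 62.67²; (x + 26.1)² + (y + 43.1)² = 110.26².
Subtracting the MNV equation from the HAWA and BRK equations removes the quadratic terms:
-80.2 x − 99.4 y = -6958.22
-50.4 x − 239.2 y = -15048.38
Solving the 2×2 system: x ≈ 11.9, y ≈ 60.4 km.

x ≈ 11.9 km, y ≈ 60.4 km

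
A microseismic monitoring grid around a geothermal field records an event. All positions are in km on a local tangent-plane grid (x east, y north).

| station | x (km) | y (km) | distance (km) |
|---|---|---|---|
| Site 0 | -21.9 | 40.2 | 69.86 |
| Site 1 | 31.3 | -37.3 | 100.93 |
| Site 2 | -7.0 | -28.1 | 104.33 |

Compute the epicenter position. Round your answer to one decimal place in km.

x ≈ 44.2 km, y ≈ 62.8 km

Circle about each station: (x + 21.9)² + (y − 40.2)² = 69.86²; (x − 31.3)² + (y + 37.3)² = 100.93²; (x + 7.0)² + (y + 28.1)² = 104.33².
Subtracting pairs of circle equations eliminates x²+y² and gives linear equations (the radical axes):
106.4 x − 155.0 y = -5031.12
29.8 x − 136.6 y = -7261.37
Solving the 2×2 system: x ≈ 44.2, y ≈ 62.8 km.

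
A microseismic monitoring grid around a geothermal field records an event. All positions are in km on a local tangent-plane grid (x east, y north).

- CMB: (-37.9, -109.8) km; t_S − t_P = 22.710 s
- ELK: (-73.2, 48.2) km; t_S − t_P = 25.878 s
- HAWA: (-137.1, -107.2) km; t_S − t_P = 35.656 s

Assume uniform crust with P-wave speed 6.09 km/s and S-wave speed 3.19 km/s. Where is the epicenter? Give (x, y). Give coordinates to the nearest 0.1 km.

Distance from S−P lag: d = Δt · v_P v_S / (v_P − v_S) = Δt · (6.09·3.19)/(6.09−3.19) ≈ 6.6990·Δt.
So d_CMB = 152.13, d_ELK = 173.36, d_HAWA = 238.86 km.
Circle about each station: (x + 37.9)² + (y + 109.8)² = 152.13²; (x + 73.2)² + (y − 48.2)² = 173.36²; (x + 137.1)² + (y + 107.2)² = 238.86².
Subtracting the CMB equation from the ELK and HAWA equations removes the quadratic terms:
-70.6 x + 316.0 y = -12721.12
-198.4 x + 5.2 y = -17114.76
Solving the 2×2 system: x ≈ 85.7, y ≈ -21.1 km.

(85.7, -21.1)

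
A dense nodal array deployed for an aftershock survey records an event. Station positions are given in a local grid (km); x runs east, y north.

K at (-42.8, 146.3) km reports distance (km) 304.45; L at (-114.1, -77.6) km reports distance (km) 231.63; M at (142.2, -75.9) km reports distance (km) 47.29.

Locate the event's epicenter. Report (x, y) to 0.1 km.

x ≈ 114.6 km, y ≈ -114.3 km

Circle about each station: (x + 42.8)² + (y − 146.3)² = 304.45²; (x + 114.1)² + (y + 77.6)² = 231.63²; (x − 142.2)² + (y + 75.9)² = 47.29².
Subtracting the K equation from the L and M equations removes the quadratic terms:
-142.6 x − 447.8 y = 34842.39
370.0 x − 444.4 y = 93199.58
Solving the 2×2 system: x ≈ 114.6, y ≈ -114.3 km.
Check against K (with the unrounded x, y): √((x + 42.8)²+(y − 146.3)²) = 304.45 ≈ 304.45 km. ✓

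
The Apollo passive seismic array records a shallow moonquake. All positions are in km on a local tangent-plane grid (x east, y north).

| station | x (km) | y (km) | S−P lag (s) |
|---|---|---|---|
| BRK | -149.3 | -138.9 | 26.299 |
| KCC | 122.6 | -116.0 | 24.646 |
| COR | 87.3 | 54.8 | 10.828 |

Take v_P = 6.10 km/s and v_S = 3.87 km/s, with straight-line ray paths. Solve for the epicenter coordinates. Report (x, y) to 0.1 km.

Distance from S−P lag: d = Δt · v_P v_S / (v_P − v_S) = Δt · (6.10·3.87)/(6.10−3.87) ≈ 10.5861·Δt.
So d_BRK = 278.40, d_KCC = 260.90, d_COR = 114.63 km.
Circle about each station: (x + 149.3)² + (y + 138.9)² = 278.40²; (x − 122.6)² + (y + 116.0)² = 260.90²; (x − 87.3)² + (y − 54.8)² = 114.63².
Subtracting the BRK equation from the KCC and COR equations removes the quadratic terms:
543.8 x + 45.8 y = -3659.19
473.2 x + 387.4 y = 33407.15
Solving the 2×2 system: x ≈ -15.6, y ≈ 105.3 km.

(-15.6, 105.3)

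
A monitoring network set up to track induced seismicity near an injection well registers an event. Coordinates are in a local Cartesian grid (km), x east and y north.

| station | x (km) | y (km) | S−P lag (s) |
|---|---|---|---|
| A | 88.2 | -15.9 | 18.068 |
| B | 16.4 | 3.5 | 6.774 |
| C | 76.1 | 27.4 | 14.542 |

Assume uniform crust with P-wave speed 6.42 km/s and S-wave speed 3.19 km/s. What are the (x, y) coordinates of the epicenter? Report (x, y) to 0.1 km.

Distance from S−P lag: d = Δt · v_P v_S / (v_P − v_S) = Δt · (6.42·3.19)/(6.42−3.19) ≈ 6.3405·Δt.
So d_A = 114.56, d_B = 42.95, d_C = 92.20 km.
Circle about each station: (x − 88.2)² + (y + 15.9)² = 114.56²; (x − 16.4)² + (y − 3.5)² = 42.95²; (x − 76.1)² + (y − 27.4)² = 92.20².
Subtracting the A equation from the B and C equations removes the quadratic terms:
-143.6 x + 38.8 y = 3528.45
-24.2 x + 86.6 y = 3133.07
Solving the 2×2 system: x ≈ -16.0, y ≈ 31.7 km.
Check against A (with the unrounded x, y): √((x − 88.2)²+(y + 15.9)²) = 114.56 ≈ 114.56 km. ✓

(-16.0, 31.7)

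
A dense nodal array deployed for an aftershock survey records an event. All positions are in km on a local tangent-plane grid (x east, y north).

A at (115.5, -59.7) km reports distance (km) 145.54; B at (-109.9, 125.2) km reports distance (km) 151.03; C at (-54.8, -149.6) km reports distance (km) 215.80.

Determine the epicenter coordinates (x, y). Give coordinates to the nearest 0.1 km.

Circle about each station: (x − 115.5)² + (y + 59.7)² = 145.54²; (x + 109.9)² + (y − 125.2)² = 151.03²; (x + 54.8)² + (y + 149.6)² = 215.80².
Subtracting the A equation from the B and C equations removes the quadratic terms:
-450.8 x + 369.8 y = 9220.54
-340.6 x − 179.8 y = -16908.89
Solving the 2×2 system: x ≈ 22.2, y ≈ 52.0 km.

(22.2, 52.0)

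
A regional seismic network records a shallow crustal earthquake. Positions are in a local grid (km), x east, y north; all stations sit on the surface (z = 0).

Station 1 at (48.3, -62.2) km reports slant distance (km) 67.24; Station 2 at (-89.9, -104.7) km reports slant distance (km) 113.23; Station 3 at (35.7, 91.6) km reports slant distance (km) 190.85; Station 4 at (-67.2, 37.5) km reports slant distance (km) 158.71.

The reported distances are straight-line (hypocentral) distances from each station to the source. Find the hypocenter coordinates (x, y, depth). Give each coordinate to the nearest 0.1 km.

x ≈ 11.7 km, y ≈ -91.5 km, depth ≈ 48.2 km

Each station gives a sphere (x−x_i)² + (y−y_i)² + z² = d_i² (stations at z=0).
Subtracting the Station 1 sphere from Station 2 and Station 3: z² cancels, leaving linear equations in x and y:
-276.4 x − 85.0 y = 4542.55
-25.2 x + 307.6 y = -28439.18
Solving: x ≈ 11.703, y ≈ -91.496 km (keep extra digits for the depth step; rounded: 11.7, -91.5).
Then from the Station 1 sphere: z² = 67.24² − (x − 48.3)² − (y + 62.2)² with x = 11.703, y = -91.496, so z ≈ 48.204 ≈ 48.2 km.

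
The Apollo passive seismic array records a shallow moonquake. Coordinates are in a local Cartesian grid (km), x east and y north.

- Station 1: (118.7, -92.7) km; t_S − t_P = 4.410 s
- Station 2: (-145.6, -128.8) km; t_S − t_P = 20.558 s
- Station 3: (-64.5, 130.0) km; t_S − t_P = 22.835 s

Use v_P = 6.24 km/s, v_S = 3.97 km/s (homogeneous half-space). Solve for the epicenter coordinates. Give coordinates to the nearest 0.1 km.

Distance from S−P lag: d = Δt · v_P v_S / (v_P − v_S) = Δt · (6.24·3.97)/(6.24−3.97) ≈ 10.9131·Δt.
So d_Station 1 = 48.13, d_Station 2 = 224.35, d_Station 3 = 249.20 km.
Circle about each station: (x − 118.7)² + (y + 92.7)² = 48.13²; (x + 145.6)² + (y + 128.8)² = 224.35²; (x + 64.5)² + (y − 130.0)² = 249.20².
Subtracting the Station 1 equation from the Station 2 and Station 3 equations removes the quadratic terms:
-528.6 x − 72.2 y = -32910.61
-366.4 x + 445.4 y = -61406.87
Solving the 2×2 system: x ≈ 72.9, y ≈ -77.9 km.
Check against Station 1 (with the unrounded x, y): √((x − 118.7)²+(y + 92.7)²) = 48.13 ≈ 48.13 km. ✓

x ≈ 72.9 km, y ≈ -77.9 km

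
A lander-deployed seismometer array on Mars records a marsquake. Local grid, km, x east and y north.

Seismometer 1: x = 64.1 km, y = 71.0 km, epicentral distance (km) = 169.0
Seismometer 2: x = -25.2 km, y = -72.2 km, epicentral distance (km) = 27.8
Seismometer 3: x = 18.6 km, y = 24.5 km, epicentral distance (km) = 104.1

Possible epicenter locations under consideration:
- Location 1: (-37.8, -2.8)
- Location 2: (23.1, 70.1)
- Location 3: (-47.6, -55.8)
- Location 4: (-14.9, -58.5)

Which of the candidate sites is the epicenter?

For each candidate, compare |candidate − station| to the reported distance:
Location 1: residuals Seismometer 1 43.2, Seismometer 2 42.7, Seismometer 3 41.4 → max 43.2 km
Location 2: residuals Seismometer 1 128.0, Seismometer 2 122.5, Seismometer 3 58.3 → max 128.0 km
Location 3: residuals Seismometer 1 0.0, Seismometer 2 0.0, Seismometer 3 0.0 → max 0.0 km
Location 4: residuals Seismometer 1 17.3, Seismometer 2 10.7, Seismometer 3 14.6 → max 17.3 km
Only Location 3 has all residuals ≈ 0.

Location 3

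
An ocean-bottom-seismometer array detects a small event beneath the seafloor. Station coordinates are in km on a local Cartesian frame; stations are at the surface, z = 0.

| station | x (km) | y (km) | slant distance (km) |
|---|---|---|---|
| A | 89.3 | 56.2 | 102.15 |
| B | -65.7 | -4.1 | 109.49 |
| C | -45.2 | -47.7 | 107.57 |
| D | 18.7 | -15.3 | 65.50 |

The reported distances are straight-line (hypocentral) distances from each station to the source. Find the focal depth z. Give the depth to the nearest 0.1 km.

depth ≈ 61.4 km

Each station gives a sphere (x−x_i)² + (y−y_i)² + z² = d_i² (stations at z=0).
Subtracting the A sphere from B and C: z² cancels, leaving linear equations in x and y:
-310.0 x − 120.6 y = -8353.07
-269.0 x − 207.8 y = -7951.28
Solving: x ≈ 24.294, y ≈ 6.815 km (keep extra digits for the depth step; rounded: 24.3, 6.8).
Then from the A sphere: z² = 102.15² − (x − 89.3)² − (y − 56.2)² with x = 24.294, y = 6.815, so z ≈ 61.400 ≈ 61.4 km.
Check against D (with the unrounded solution): distance 65.50 ≈ 65.50 km. ✓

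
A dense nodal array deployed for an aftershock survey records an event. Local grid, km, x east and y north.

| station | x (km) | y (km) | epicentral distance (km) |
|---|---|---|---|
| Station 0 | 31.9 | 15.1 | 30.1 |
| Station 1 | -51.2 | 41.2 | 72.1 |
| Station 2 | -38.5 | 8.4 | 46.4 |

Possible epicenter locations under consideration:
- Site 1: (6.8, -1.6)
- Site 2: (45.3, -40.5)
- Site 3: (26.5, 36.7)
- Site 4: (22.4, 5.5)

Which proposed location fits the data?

Site 1

For each candidate, compare |candidate − station| to the reported distance:
Site 1: residuals Station 0 0.0, Station 1 0.0, Station 2 0.0 → max 0.0 km
Site 2: residuals Station 0 27.1, Station 1 54.3, Station 2 50.6 → max 54.3 km
Site 3: residuals Station 0 7.8, Station 1 5.7, Station 2 24.5 → max 24.5 km
Site 4: residuals Station 0 16.6, Station 1 9.7, Station 2 14.6 → max 16.6 km
Only Site 1 has all residuals ≈ 0.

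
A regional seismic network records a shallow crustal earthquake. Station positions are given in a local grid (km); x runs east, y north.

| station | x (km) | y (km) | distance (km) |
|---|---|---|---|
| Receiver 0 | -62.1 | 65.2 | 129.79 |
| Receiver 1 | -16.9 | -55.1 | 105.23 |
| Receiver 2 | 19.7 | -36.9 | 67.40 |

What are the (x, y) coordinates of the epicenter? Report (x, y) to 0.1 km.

Circle about each station: (x + 62.1)² + (y − 65.2)² = 129.79²; (x + 16.9)² + (y + 55.1)² = 105.23²; (x − 19.7)² + (y + 36.9)² = 67.40².
Subtracting pairs of circle equations eliminates x²+y² and gives linear equations (the radical axes):
90.4 x − 240.6 y = 986.26
163.6 x − 204.2 y = 5944.93
Solving the 2×2 system: x ≈ 58.8, y ≈ 18.0 km.

x ≈ 58.8 km, y ≈ 18.0 km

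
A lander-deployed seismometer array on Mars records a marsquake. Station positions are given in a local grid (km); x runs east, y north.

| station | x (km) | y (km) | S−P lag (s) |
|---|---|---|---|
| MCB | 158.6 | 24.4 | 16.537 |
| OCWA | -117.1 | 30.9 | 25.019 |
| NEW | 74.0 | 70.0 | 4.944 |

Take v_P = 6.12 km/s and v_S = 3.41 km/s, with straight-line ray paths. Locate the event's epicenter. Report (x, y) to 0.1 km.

60.5 km east, 105.6 km north

Distance from S−P lag: d = Δt · v_P v_S / (v_P − v_S) = Δt · (6.12·3.41)/(6.12−3.41) ≈ 7.7008·Δt.
So d_MCB = 127.35, d_OCWA = 192.67, d_NEW = 38.07 km.
Circle about each station: (x − 158.6)² + (y − 24.4)² = 127.35²; (x + 117.1)² + (y − 30.9)² = 192.67²; (x − 74.0)² + (y − 70.0)² = 38.07².
Subtracting the MCB equation from the OCWA and NEW equations removes the quadratic terms:
-551.4 x + 13.0 y = -31985.81
-169.2 x + 91.2 y = -604.62
Solving the 2×2 system: x ≈ 60.5, y ≈ 105.6 km.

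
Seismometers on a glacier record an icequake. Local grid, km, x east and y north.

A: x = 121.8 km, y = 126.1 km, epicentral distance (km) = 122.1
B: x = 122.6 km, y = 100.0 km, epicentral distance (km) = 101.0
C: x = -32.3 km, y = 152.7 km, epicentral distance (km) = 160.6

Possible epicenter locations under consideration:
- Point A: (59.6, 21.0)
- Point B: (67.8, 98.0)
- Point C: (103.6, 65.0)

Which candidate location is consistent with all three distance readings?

Point A

For each candidate, compare |candidate − station| to the reported distance:
Point A: residuals A 0.0, B 0.0, C 0.0 → max 0.0 km
Point B: residuals A 61.2, B 46.2, C 46.5 → max 61.2 km
Point C: residuals A 58.3, B 61.2, C 1.1 → max 61.2 km
Only Point A has all residuals ≈ 0.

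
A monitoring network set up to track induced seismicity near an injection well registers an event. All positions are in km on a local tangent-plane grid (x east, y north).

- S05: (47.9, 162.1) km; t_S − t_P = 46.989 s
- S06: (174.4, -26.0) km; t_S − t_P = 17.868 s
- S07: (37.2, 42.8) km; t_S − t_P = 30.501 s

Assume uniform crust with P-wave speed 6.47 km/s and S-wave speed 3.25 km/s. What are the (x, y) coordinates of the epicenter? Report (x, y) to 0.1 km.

129.5 km east, -133.7 km north

Distance from S−P lag: d = Δt · v_P v_S / (v_P − v_S) = Δt · (6.47·3.25)/(6.47−3.25) ≈ 6.5303·Δt.
So d_S05 = 306.85, d_S06 = 116.68, d_S07 = 199.18 km.
Circle about each station: (x − 47.9)² + (y − 162.1)² = 306.85²; (x − 174.4)² + (y + 26.0)² = 116.68²; (x − 37.2)² + (y − 42.8)² = 199.18².
Subtracting the S05 equation from the S06 and S07 equations removes the quadratic terms:
253.0 x − 376.2 y = 83063.24
-21.4 x − 238.6 y = 29129.11
Solving the 2×2 system: x ≈ 129.5, y ≈ -133.7 km.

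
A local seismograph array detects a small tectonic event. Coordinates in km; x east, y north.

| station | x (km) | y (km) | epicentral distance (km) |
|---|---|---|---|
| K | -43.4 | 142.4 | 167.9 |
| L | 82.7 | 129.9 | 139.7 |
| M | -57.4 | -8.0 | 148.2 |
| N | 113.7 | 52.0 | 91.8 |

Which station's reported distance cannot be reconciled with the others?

M

Solve using three stations at a time. Using K, L, N (subtract circle equations pairwise → linear system) gives (x, y) ≈ (40.2, -3.3).
Distances from that point to each station vs reported:
  K: calculated 168.0 vs reported 167.9 → residual 0.1 km
  L: calculated 139.8 vs reported 139.7 → residual 0.1 km
  M: calculated 97.7 vs reported 148.2 → residual 50.5 km
  N: calculated 92.0 vs reported 91.8 → residual 0.2 km
K, L, N are mutually consistent (residuals ≈ 0); M is off by 50.5 km.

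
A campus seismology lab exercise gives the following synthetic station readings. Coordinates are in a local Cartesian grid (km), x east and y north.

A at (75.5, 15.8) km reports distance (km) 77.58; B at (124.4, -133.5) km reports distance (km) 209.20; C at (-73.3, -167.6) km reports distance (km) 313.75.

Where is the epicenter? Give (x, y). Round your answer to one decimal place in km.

Circle about each station: (x − 75.5)² + (y − 15.8)² = 77.58²; (x − 124.4)² + (y + 133.5)² = 209.20²; (x + 73.3)² + (y + 167.6)² = 313.75².
Subtracting pairs of circle equations eliminates x²+y² and gives linear equations (the radical axes):
97.8 x − 298.6 y = -10398.26
-297.6 x − 366.8 y = -64907.65
Solving the 2×2 system: x ≈ 124.8, y ≈ 75.7 km.

x ≈ 124.8 km, y ≈ 75.7 km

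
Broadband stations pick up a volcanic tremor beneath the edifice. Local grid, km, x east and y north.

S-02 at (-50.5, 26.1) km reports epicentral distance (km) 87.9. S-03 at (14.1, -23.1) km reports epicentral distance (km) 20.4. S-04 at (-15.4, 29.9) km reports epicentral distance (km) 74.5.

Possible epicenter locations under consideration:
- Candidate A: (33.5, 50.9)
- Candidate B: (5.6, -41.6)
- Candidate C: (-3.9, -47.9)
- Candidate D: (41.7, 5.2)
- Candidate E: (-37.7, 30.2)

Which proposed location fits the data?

For each candidate, compare |candidate − station| to the reported distance:
Candidate A: residuals S-02 0.3, S-03 56.1, S-04 21.3 → max 56.1 km
Candidate B: residuals S-02 0.0, S-03 0.0, S-04 0.0 → max 0.0 km
Candidate C: residuals S-02 0.4, S-03 10.2, S-04 4.1 → max 10.2 km
Candidate D: residuals S-02 6.6, S-03 19.1, S-04 12.3 → max 19.1 km
Candidate E: residuals S-02 74.5, S-03 53.9, S-04 52.2 → max 74.5 km
Only Candidate B has all residuals ≈ 0.

Candidate B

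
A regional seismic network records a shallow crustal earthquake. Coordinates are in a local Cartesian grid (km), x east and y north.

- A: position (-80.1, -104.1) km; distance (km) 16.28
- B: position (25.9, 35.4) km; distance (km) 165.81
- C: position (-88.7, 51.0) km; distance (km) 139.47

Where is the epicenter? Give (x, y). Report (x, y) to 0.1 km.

Circle about each station: (x + 80.1)² + (y + 104.1)² = 16.28²; (x − 25.9)² + (y − 35.4)² = 165.81²; (x + 88.7)² + (y − 51.0)² = 139.47².
Subtracting pairs of circle equations eliminates x²+y² and gives linear equations (the radical axes):
212.0 x + 279.0 y = -42556.77
-17.2 x + 310.2 y = -25970.97
Solving the 2×2 system: x ≈ -84.4, y ≈ -88.4 km.

(-84.4, -88.4)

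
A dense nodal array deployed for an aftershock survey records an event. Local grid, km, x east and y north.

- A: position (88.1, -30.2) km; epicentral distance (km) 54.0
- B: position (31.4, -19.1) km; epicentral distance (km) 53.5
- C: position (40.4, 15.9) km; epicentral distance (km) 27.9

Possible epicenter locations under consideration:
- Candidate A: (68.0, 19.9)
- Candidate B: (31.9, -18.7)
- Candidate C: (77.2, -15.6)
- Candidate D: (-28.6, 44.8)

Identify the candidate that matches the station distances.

For each candidate, compare |candidate − station| to the reported distance:
Candidate A: residuals A 0.0, B 0.0, C 0.0 → max 0.0 km
Candidate B: residuals A 3.4, B 52.9, C 7.7 → max 52.9 km
Candidate C: residuals A 35.8, B 7.6, C 20.5 → max 35.8 km
Candidate D: residuals A 84.7, B 34.2, C 46.9 → max 84.7 km
Only Candidate A has all residuals ≈ 0.

Candidate A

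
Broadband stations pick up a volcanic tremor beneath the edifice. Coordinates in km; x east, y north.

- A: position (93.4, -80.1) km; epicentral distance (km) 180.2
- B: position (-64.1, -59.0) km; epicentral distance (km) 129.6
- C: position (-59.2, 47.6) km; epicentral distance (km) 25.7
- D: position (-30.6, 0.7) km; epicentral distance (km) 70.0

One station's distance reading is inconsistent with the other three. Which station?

A

Solve using three stations at a time. Using B, C, D (subtract circle equations pairwise → linear system) gives (x, y) ≈ (-45.1, 69.2).
Distances from that point to each station vs reported:
  A: calculated 203.7 vs reported 180.2 → residual 23.5 km
  B: calculated 129.6 vs reported 129.6 → residual 0.0 km
  C: calculated 25.8 vs reported 25.7 → residual 0.1 km
  D: calculated 70.0 vs reported 70.0 → residual 0.0 km
B, C, D are mutually consistent (residuals ≈ 0); A is off by 23.5 km.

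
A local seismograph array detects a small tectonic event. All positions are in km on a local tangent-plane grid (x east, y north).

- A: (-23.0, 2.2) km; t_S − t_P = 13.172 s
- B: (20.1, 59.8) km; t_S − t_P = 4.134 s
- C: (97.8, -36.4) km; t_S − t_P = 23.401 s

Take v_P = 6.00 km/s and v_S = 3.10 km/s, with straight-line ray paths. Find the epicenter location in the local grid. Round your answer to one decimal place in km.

5.3 km east, 81.8 km north

Distance from S−P lag: d = Δt · v_P v_S / (v_P − v_S) = Δt · (6.00·3.10)/(6.00−3.10) ≈ 6.4138·Δt.
So d_A = 84.48, d_B = 26.51, d_C = 150.09 km.
Circle about each station: (x + 23.0)² + (y − 2.2)² = 84.48²; (x − 20.1)² + (y − 59.8)² = 26.51²; (x − 97.8)² + (y + 36.4)² = 150.09².
Subtracting the A equation from the B and C equations removes the quadratic terms:
86.2 x + 115.2 y = 9880.30
241.6 x − 77.2 y = -5034.18
Solving the 2×2 system: x ≈ 5.3, y ≈ 81.8 km.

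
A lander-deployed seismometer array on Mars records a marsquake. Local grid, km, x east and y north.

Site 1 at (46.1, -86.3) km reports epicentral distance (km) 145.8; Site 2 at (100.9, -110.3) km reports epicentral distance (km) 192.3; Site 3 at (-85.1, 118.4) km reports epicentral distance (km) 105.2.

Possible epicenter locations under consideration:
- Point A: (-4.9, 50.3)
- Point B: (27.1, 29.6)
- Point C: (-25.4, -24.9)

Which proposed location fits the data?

For each candidate, compare |candidate − station| to the reported distance:
Point A: residuals Site 1 0.0, Site 2 0.0, Site 3 0.0 → max 0.0 km
Point B: residuals Site 1 28.4, Site 2 34.1, Site 3 37.9 → max 37.9 km
Point C: residuals Site 1 51.6, Site 2 39.8, Site 3 50.0 → max 51.6 km
Only Point A has all residuals ≈ 0.

Point A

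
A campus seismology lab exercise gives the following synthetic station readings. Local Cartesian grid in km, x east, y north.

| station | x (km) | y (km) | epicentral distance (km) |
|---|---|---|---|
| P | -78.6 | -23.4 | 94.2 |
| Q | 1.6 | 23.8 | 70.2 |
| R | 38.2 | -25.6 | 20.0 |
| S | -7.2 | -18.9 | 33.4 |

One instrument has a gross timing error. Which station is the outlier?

Solve using three stations at a time. Using P, Q, S (subtract circle equations pairwise → linear system) gives (x, y) ≈ (13.0, -45.4).
Distances from that point to each station vs reported:
  P: calculated 94.2 vs reported 94.2 → residual 0.0 km
  Q: calculated 70.2 vs reported 70.2 → residual 0.0 km
  R: calculated 32.1 vs reported 20.0 → residual 12.1 km
  S: calculated 33.3 vs reported 33.4 → residual 0.1 km
P, Q, S are mutually consistent (residuals ≈ 0); R is off by 12.1 km.

R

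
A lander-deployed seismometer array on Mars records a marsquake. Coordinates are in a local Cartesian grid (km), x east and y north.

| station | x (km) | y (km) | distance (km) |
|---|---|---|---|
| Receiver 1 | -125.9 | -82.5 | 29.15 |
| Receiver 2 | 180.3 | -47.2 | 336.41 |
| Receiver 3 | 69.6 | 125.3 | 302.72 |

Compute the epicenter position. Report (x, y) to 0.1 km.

Circle about each station: (x + 125.9)² + (y + 82.5)² = 29.15²; (x − 180.3)² + (y + 47.2)² = 336.41²; (x − 69.6)² + (y − 125.3)² = 302.72².
Subtracting the Receiver 1 equation from the Receiver 2 and Receiver 3 equations removes the quadratic terms:
612.4 x + 70.6 y = -100243.10
391.0 x + 415.6 y = -92902.49
Solving the 2×2 system: x ≈ -154.7, y ≈ -78.0 km.
Check against Receiver 1 (with the unrounded x, y): √((x + 125.9)²+(y + 82.5)²) = 29.15 ≈ 29.15 km. ✓

(-154.7, -78.0)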